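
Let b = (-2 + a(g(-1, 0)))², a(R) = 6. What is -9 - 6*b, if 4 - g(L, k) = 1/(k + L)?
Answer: -105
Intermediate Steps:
g(L, k) = 4 - 1/(L + k) (g(L, k) = 4 - 1/(k + L) = 4 - 1/(L + k))
b = 16 (b = (-2 + 6)² = 4² = 16)
-9 - 6*b = -9 - 6*16 = -9 - 96 = -105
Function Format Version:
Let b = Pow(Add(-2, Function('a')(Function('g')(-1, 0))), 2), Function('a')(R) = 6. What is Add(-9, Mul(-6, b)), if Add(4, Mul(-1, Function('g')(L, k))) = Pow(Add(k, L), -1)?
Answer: -105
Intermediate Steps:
Function('g')(L, k) = Add(4, Mul(-1, Pow(Add(L, k), -1))) (Function('g')(L, k) = Add(4, Mul(-1, Pow(Add(k, L), -1))) = Add(4, Mul(-1, Pow(Add(L, k), -1))))
b = 16 (b = Pow(Add(-2, 6), 2) = Pow(4, 2) = 16)
Add(-9, Mul(-6, b)) = Add(-9, Mul(-6, 16)) = Add(-9, -96) = -105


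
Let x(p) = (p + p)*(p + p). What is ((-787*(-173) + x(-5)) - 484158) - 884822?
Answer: -1232729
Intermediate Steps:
x(p) = 4*p**2 (x(p) = (2*p)*(2*p) = 4*p**2)
((-787*(-173) + x(-5)) - 484158) - 884822 = ((-787*(-173) + 4*(-5)**2) - 484158) - 884822 = ((136151 + 4*25) - 484158) - 884822 = ((136151 + 100) - 484158) - 884822 = (136251 - 484158) - 884822 = -347907 - 884822 = -1232729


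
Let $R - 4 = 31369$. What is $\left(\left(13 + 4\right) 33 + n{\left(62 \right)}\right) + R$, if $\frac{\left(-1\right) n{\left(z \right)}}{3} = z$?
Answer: $31748$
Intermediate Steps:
$R = 31373$ ($R = 4 + 31369 = 31373$)
$n{\left(z \right)} = - 3 z$
$\left(\left(13 + 4\right) 33 + n{\left(62 \right)}\right) + R = \left(\left(13 + 4\right) 33 - 186\right) + 31373 = \left(17 \cdot 33 - 186\right) + 31373 = \left(561 - 186\right) + 31373 = 375 + 31373 = 31748$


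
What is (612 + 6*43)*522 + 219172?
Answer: 673312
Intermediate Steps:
(612 + 6*43)*522 + 219172 = (612 + 258)*522 + 219172 = 870*522 + 219172 = 454140 + 219172 = 673312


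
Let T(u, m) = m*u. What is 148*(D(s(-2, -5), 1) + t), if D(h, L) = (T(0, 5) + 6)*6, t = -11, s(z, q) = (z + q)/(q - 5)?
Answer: 3700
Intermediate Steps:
s(z, q) = (q + z)/(-5 + q)
D(h, L) = 36 (D(h, L) = (5*0 + 6)*6 = (0 + 6)*6 = 6*6 = 36)
148*(D(s(-2, -5), 1) + t) = 148*(36 - 11) = 148*25 = 3700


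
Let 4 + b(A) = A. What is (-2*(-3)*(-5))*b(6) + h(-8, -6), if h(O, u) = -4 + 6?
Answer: -58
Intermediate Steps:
h(O, u) = 2
b(A) = -4 + A
(-2*(-3)*(-5))*b(6) + h(-8, -6) = (-2*(-3)*(-5))*(-4 + 6) + 2 = (6*(-5))*2 + 2 = -30*2 + 2 = -60 + 2 = -58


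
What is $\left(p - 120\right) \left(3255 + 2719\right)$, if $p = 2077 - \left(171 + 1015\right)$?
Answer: $4605954$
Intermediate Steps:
$p = 891$ ($p = 2077 - 1186 = 891$)
$\left(p - 120\right) \left(3255 + 2719\right) = \left(891 - 120\right) \left(3255 + 2719\right) = 771 \cdot 5974 = 4605954$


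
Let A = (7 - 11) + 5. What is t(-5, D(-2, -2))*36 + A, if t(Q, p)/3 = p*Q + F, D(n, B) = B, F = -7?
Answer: 325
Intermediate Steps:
t(Q, p) = -21 + 3*Q*p (t(Q, p) = 3*(p*Q - 7) = 3*(Q*p - 7) = 3*(-7 + Q*p) = -21 + 3*Q*p)
A = 1 (A = -4 + 5 = 1)
t(-5, D(-2, -2))*36 + A = (-21 + 3*(-5)*(-2))*36 + 1 = (-21 + 30)*36 + 1 = 9*36 + 1 = 324 + 1 = 325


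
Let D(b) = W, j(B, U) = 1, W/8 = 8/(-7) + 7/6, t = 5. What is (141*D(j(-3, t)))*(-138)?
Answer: -25944/7 ≈ -3706.3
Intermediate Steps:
W = 4/21 (W = 8*(8/(-7) + 7/6) = 8*(8*(-⅐) + 7*(⅙)) = 8*(-8/7 + 7/6) = 8*(1/42) = 4/21 ≈ 0.19048)
D(b) = 4/21
(141*D(j(-3, t)))*(-138) = (141*(4/21))*(-138) = (188/7)*(-138) = -25944/7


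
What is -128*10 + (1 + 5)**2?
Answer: -1244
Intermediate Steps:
-128*10 + (1 + 5)**2 = -1280 + 6**2 = -1280 + 36 = -1244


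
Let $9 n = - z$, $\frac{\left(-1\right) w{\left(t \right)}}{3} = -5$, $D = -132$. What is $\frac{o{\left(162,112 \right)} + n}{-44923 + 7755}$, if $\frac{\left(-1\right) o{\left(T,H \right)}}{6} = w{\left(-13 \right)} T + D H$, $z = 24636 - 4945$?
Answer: $- \frac{647425}{334512} \approx -1.9354$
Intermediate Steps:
$w{\left(t \right)} = 15$ ($w{\left(t \right)} = \left(-3\right) \left(-5\right) = 15$)
$z = 19691$
$o{\left(T,H \right)} = - 90 T + 792 H$ ($o{\left(T,H \right)} = - 6 \left(15 T - 132 H\right) = - 6 \left(- 132 H + 15 T\right) = - 90 T + 792 H$)
$n = - \frac{19691}{9}$ ($n = \frac{\left(-1\right) 19691}{9} = \frac{1}{9} \left(-19691\right) = - \frac{19691}{9} \approx -2187.9$)
$\frac{o{\left(162,112 \right)} + n}{-44923 + 7755} = \frac{\left(\left(-90\right) 162 + 792 \cdot 112\right) - \frac{19691}{9}}{-44923 + 7755} = \frac{\left(-14580 + 88704\right) - \frac{19691}{9}}{-37168} = \left(74124 - \frac{19691}{9}\right) \left(- \frac{1}{37168}\right) = \frac{647425}{9} \left(- \frac{1}{37168}\right) = - \frac{647425}{334512}$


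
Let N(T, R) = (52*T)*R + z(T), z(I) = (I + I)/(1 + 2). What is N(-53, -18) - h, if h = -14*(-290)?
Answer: 136538/3 ≈ 45513.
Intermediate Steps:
z(I) = 2*I/3 (z(I) = (2*I)/3 = (2*I)*(⅓) = 2*I/3)
N(T, R) = 2*T/3 + 52*R*T (N(T, R) = (52*T)*R + 2*T/3 = 52*R*T + 2*T/3 = 2*T/3 + 52*R*T)
h = 4060
N(-53, -18) - h = (⅔)*(-53)*(1 + 78*(-18)) - 1*4060 = (⅔)*(-53)*(1 - 1404) - 4060 = (⅔)*(-53)*(-1403) - 4060 = 148718/3 - 4060 = 136538/3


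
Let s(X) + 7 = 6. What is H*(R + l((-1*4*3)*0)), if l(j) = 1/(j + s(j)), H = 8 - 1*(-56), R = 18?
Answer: 1088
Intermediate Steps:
s(X) = -1 (s(X) = -7 + 6 = -1)
H = 64 (H = 8 + 56 = 64)
l(j) = 1/(-1 + j) (l(j) = 1/(j - 1) = 1/(-1 + j))
H*(R + l((-1*4*3)*0)) = 64*(18 + 1/(-1 + (-1*4*3)*0)) = 64*(18 + 1/(-1 - 4*3*0)) = 64*(18 + 1/(-1 - 12*0)) = 64*(18 + 1/(-1 + 0)) = 64*(18 + 1/(-1)) = 64*(18 - 1) = 64*17 = 1088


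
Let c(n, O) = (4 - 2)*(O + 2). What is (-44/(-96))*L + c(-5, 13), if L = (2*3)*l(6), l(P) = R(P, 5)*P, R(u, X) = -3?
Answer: -39/2 ≈ -19.500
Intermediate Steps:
c(n, O) = 4 + 2*O (c(n, O) = 2*(2 + O) = 4 + 2*O)
l(P) = -3*P
L = -108 (L = (2*3)*(-3*6) = 6*(-18) = -108)
(-44/(-96))*L + c(-5, 13) = -44/(-96)*(-108) + (4 + 2*13) = -44*(-1/96)*(-108) + (4 + 26) = (11/24)*(-108) + 30 = -99/2 + 30 = -39/2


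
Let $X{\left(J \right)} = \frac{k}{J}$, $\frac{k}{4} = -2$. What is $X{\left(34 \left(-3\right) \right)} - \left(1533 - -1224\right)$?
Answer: $- \frac{140603}{51} \approx -2756.9$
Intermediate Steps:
$k = -8$ ($k = 4 \left(-2\right) = -8$)
$X{\left(J \right)} = - \frac{8}{J}$
$X{\left(34 \left(-3\right) \right)} - \left(1533 - -1224\right) = - \frac{8}{34 \left(-3\right)} - \left(1533 - -1224\right) = - \frac{8}{-102} - \left(1533 + 1224\right) = \left(-8\right) \left(- \frac{1}{102}\right) - 2757 = \frac{4}{51} - 2757 = - \frac{140603}{51}$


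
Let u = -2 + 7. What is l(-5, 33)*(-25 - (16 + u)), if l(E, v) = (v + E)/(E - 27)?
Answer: 161/4 ≈ 40.250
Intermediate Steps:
l(E, v) = (E + v)/(-27 + E)
u = 5
l(-5, 33)*(-25 - (16 + u)) = ((-5 + 33)/(-27 - 5))*(-25 - (16 + 5)) = (28/(-32))*(-25 - 1*21) = (-1/32*28)*(-25 - 21) = -7/8*(-46) = 161/4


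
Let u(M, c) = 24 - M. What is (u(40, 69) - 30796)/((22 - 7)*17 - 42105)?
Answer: 15406/20925 ≈ 0.73625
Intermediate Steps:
(u(40, 69) - 30796)/((22 - 7)*17 - 42105) = ((24 - 1*40) - 30796)/((22 - 7)*17 - 42105) = ((24 - 40) - 30796)/(15*17 - 42105) = (-16 - 30796)/(255 - 42105) = -30812/(-41850) = -30812*(-1/41850) = 15406/20925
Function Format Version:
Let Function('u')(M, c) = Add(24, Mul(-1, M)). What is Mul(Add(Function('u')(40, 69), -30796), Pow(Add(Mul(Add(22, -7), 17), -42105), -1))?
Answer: Rational(15406, 20925) ≈ 0.73625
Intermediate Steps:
Mul(Add(Function('u')(40, 69), -30796), Pow(Add(Mul(Add(22, -7), 17), -42105), -1)) = Mul(Add(Add(24, Mul(-1, 40)), -30796), Pow(Add(Mul(Add(22, -7), 17), -42105), -1)) = Mul(Add(Add(24, -40), -30796), Pow(Add(Mul(15, 17), -42105), -1)) = Mul(Add(-16, -30796), Pow(Add(255, -42105), -1)) = Mul(-30812, Pow(-41850, -1)) = Mul(-30812, Rational(-1, 41850)) = Rational(15406, 20925)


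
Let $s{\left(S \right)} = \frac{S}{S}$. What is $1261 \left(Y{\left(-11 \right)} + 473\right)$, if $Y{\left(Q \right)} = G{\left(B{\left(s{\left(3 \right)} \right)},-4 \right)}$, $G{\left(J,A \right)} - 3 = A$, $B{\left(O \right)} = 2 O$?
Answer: $595192$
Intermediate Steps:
$s{\left(S \right)} = 1$
$G{\left(J,A \right)} = 3 + A$
$Y{\left(Q \right)} = -1$ ($Y{\left(Q \right)} = 3 - 4 = -1$)
$1261 \left(Y{\left(-11 \right)} + 473\right) = 1261 \left(-1 + 473\right) = 1261 \cdot 472 = 595192$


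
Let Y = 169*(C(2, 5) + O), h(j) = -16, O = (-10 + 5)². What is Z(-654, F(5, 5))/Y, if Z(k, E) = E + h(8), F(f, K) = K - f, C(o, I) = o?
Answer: -16/4563 ≈ -0.0035065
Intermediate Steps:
O = 25 (O = (-5)² = 25)
Z(k, E) = -16 + E (Z(k, E) = E - 16 = -16 + E)
Y = 4563 (Y = 169*(2 + 25) = 169*27 = 4563)
Z(-654, F(5, 5))/Y = (-16 + (5 - 1*5))/4563 = (-16 + (5 - 5))*(1/4563) = (-16 + 0)*(1/4563) = -16*1/4563 = -16/4563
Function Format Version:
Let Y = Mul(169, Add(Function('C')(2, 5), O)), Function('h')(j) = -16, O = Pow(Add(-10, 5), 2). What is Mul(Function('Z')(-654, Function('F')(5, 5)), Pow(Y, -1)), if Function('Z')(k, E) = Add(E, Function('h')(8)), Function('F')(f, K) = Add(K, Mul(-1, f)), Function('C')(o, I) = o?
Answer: Rational(-16, 4563) ≈ -0.0035065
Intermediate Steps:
O = 25 (O = Pow(-5, 2) = 25)
Function('Z')(k, E) = Add(-16, E) (Function('Z')(k, E) = Add(E, -16) = Add(-16, E))
Y = 4563 (Y = Mul(169, Add(2, 25)) = Mul(169, 27) = 4563)
Mul(Function('Z')(-654, Function('F')(5, 5)), Pow(Y, -1)) = Mul(Add(-16, Add(5, Mul(-1, 5))), Pow(4563, -1)) = Mul(Add(-16, Add(5, -5)), Rational(1, 4563)) = Mul(Add(-16, 0), Rational(1, 4563)) = Mul(-16, Rational(1, 4563)) = Rational(-16, 4563)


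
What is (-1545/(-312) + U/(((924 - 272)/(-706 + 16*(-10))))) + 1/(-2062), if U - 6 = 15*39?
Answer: -13632932817/17477512 ≈ -780.03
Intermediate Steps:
U = 591 (U = 6 + 15*39 = 6 + 585 = 591)
(-1545/(-312) + U/(((924 - 272)/(-706 + 16*(-10))))) + 1/(-2062) = (-1545/(-312) + 591/(((924 - 272)/(-706 + 16*(-10))))) + 1/(-2062) = (-1545*(-1/312) + 591/((652/(-706 - 160)))) - 1/2062 = (515/104 + 591/((652/(-866)))) - 1/2062 = (515/104 + 591/((652*(-1/866)))) - 1/2062 = (515/104 + 591/(-326/433)) - 1/2062 = (515/104 + 591*(-433/326)) - 1/2062 = (515/104 - 255903/326) - 1/2062 = -13223011/16952 - 1/2062 = -13632932817/17477512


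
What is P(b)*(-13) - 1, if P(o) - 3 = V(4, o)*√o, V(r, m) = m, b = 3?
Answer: -40 - 39*√3 ≈ -107.55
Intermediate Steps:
P(o) = 3 + o^(3/2) (P(o) = 3 + o*√o = 3 + o^(3/2))
P(b)*(-13) - 1 = (3 + 3^(3/2))*(-13) - 1 = (3 + 3*√3)*(-13) - 1 = (-39 - 39*√3) - 1 = -40 - 39*√3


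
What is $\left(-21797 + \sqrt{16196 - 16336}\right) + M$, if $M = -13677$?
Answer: $-35474 + 2 i \sqrt{35} \approx -35474.0 + 11.832 i$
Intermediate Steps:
$\left(-21797 + \sqrt{16196 - 16336}\right) + M = \left(-21797 + \sqrt{16196 - 16336}\right) - 13677 = \left(-21797 + \sqrt{-140}\right) - 13677 = \left(-21797 + 2 i \sqrt{35}\right) - 13677 = -35474 + 2 i \sqrt{35}$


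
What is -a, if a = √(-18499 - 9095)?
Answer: -3*I*√3066 ≈ -166.11*I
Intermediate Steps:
a = 3*I*√3066 (a = √(-27594) = 3*I*√3066 ≈ 166.11*I)
-a = -3*I*√3066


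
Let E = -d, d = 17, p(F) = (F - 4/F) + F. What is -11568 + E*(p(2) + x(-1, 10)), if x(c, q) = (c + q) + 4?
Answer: -11823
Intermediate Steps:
p(F) = -4/F + 2*F
x(c, q) = 4 + c + q
E = -17 (E = -1*17 = -17)
-11568 + E*(p(2) + x(-1, 10)) = -11568 - 17*((-4/2 + 2*2) + (4 - 1 + 10)) = -11568 - 17*((-4*½ + 4) + 13) = -11568 - 17*((-2 + 4) + 13) = -11568 - 17*(2 + 13) = -11568 - 17*15 = -11568 - 255 = -11823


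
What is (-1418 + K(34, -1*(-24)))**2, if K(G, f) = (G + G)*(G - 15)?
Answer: 15876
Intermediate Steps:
K(G, f) = 2*G*(-15 + G) (K(G, f) = (2*G)*(-15 + G) = 2*G*(-15 + G))
(-1418 + K(34, -1*(-24)))**2 = (-1418 + 2*34*(-15 + 34))**2 = (-1418 + 2*34*19)**2 = (-1418 + 1292)**2 = (-126)**2 = 15876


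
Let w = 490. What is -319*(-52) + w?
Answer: 17078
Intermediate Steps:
-319*(-52) + w = -319*(-52) + 490 = 16588 + 490 = 17078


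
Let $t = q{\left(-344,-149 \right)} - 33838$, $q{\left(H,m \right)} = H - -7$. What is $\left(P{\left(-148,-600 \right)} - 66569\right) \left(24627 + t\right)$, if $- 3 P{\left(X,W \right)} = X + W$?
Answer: $\frac{1899660532}{3} \approx 6.3322 \cdot 10^{8}$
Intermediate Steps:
$q{\left(H,m \right)} = 7 + H$ ($q{\left(H,m \right)} = H + 7 = 7 + H$)
$P{\left(X,W \right)} = - \frac{W}{3} - \frac{X}{3}$ ($P{\left(X,W \right)} = - \frac{X + W}{3} = - \frac{W + X}{3} = - \frac{W}{3} - \frac{X}{3}$)
$t = -34175$ ($t = \left(7 - 344\right) - 33838 = -337 - 33838 = -34175$)
$\left(P{\left(-148,-600 \right)} - 66569\right) \left(24627 + t\right) = \left(\left(\left(- \frac{1}{3}\right) \left(-600\right) - - \frac{148}{3}\right) - 66569\right) \left(24627 - 34175\right) = \left(\left(200 + \frac{148}{3}\right) - 66569\right) \left(-9548\right) = \left(\frac{748}{3} - 66569\right) \left(-9548\right) = \left(- \frac{198959}{3}\right) \left(-9548\right) = \frac{1899660532}{3}$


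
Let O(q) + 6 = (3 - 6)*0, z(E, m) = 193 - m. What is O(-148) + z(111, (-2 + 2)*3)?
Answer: 187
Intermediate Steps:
O(q) = -6 (O(q) = -6 + (3 - 6)*0 = -6 - 3*0 = -6 + 0 = -6)
O(-148) + z(111, (-2 + 2)*3) = -6 + (193 - (-2 + 2)*3) = -6 + (193 - 0*3) = -6 + (193 - 1*0) = -6 + (193 + 0) = -6 + 193 = 187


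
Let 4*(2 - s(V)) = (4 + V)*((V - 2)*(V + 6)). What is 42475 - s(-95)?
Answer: -615711/4 ≈ -1.5393e+5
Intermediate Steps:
s(V) = 2 - (-2 + V)*(4 + V)*(6 + V)/4 (s(V) = 2 - (4 + V)*(V - 2)*(V + 6)/4 = 2 - (4 + V)*(-2 + V)*(6 + V)/4 = 2 - (-2 + V)*(4 + V)*(6 + V)/4)
42475 - s(-95) = 42475 - (14 - 1*(-95) - 2*(-95)² - ¼*(-95)³) = 42475 - (14 + 95 - 2*9025 - ¼*(-857375)) = 42475 - (14 + 95 - 18050 + 857375/4) = 42475 - 1*785611/4 = 42475 - 785611/4 = -615711/4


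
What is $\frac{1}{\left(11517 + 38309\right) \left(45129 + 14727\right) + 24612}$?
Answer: $\frac{1}{2982409668} \approx 3.353 \cdot 10^{-10}$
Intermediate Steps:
$\frac{1}{\left(11517 + 38309\right) \left(45129 + 14727\right) + 24612} = \frac{1}{49826 \cdot 59856 + 24612} = \frac{1}{2982385056 + 24612} = \frac{1}{2982409668}$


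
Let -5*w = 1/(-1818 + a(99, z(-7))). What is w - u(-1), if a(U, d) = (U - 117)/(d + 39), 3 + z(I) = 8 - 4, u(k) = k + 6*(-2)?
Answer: 472801/36369 ≈ 13.000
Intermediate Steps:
u(k) = -12 + k (u(k) = k - 12 = -12 + k)
z(I) = 1 (z(I) = -3 + (8 - 4) = -3 + 4 = 1)
a(U, d) = (-117 + U)/(39 + d)
w = 4/36369 (w = -1/(5*(-1818 + (-117 + 99)/(39 + 1))) = -1/(5*(-1818 - 18/40)) = -1/(5*(-1818 + (1/40)*(-18))) = -1/(5*(-1818 - 9/20)) = -1/(5*(-36369/20)) = -⅕*(-20/36369) = 4/36369 ≈ 0.00010998)
w - u(-1) = 4/36369 - (-12 - 1) = 4/36369 - 1*(-13) = 4/36369 + 13 = 472801/36369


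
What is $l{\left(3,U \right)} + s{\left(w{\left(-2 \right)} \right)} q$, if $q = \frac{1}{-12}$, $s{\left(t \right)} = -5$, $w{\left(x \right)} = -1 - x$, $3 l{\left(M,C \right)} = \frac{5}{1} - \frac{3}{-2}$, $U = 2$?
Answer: $\frac{31}{12} \approx 2.5833$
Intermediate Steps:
$l{\left(M,C \right)} = \frac{13}{6}$ ($l{\left(M,C \right)} = \frac{\frac{5}{1} - \frac{3}{-2}}{3} = \frac{5 \cdot 1 - - \frac{3}{2}}{3} = \frac{5 + \frac{3}{2}}{3} = \frac{1}{3} \cdot \frac{13}{2} = \frac{13}{6}$)
$q = - \frac{1}{12} \approx -0.083333$
$l{\left(3,U \right)} + s{\left(w{\left(-2 \right)} \right)} q = \frac{13}{6} - - \frac{5}{12} = \frac{13}{6} + \frac{5}{12} = \frac{31}{12}$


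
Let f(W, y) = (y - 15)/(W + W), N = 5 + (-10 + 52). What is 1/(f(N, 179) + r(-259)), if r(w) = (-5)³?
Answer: -47/5793 ≈ -0.0081132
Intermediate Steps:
r(w) = -125
N = 47 (N = 5 + 42 = 47)
f(W, y) = (-15 + y)/(2*W) (f(W, y) = (-15 + y)/((2*W)) = (-15 + y)*(1/(2*W)) = (-15 + y)/(2*W))
1/(f(N, 179) + r(-259)) = 1/((½)*(-15 + 179)/47 - 125) = 1/((½)*(1/47)*164 - 125) = 1/(82/47 - 125) = 1/(-5793/47) = -47/5793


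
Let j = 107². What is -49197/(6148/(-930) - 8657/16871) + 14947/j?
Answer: 4419590665007968/639849793591 ≈ 6907.2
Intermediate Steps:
j = 11449
-49197/(6148/(-930) - 8657/16871) + 14947/j = -49197/(6148/(-930) - 8657/16871) + 14947/11449 = -49197/(6148*(-1/930) - 8657*1/16871) + 14947*(1/11449) = -49197/(-3074/465 - 8657/16871) + 14947/11449 = -49197/(-55886959/7845015) + 14947/11449 = -49197*(-7845015/55886959) + 14947/11449 = 385951202955/55886959 + 14947/11449 = 4419590665007968/639849793591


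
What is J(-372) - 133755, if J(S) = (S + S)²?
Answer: 419781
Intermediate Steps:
J(S) = 4*S² (J(S) = (2*S)² = 4*S²)
J(-372) - 133755 = 4*(-372)² - 133755 = 4*138384 - 133755 = 553536 - 133755 = 419781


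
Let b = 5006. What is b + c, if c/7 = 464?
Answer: 8254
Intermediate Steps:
c = 3248 (c = 7*464 = 3248)
b + c = 5006 + 3248 = 8254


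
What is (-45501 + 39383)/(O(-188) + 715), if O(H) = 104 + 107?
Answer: -3059/463 ≈ -6.6069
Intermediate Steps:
O(H) = 211
(-45501 + 39383)/(O(-188) + 715) = (-45501 + 39383)/(211 + 715) = -6118/926 = -6118*1/926 = -3059/463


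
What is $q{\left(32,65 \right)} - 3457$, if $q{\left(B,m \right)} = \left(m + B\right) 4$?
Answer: $-3069$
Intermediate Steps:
$q{\left(B,m \right)} = 4 B + 4 m$ ($q{\left(B,m \right)} = \left(B + m\right) 4 = 4 B + 4 m$)
$q{\left(32,65 \right)} - 3457 = \left(4 \cdot 32 + 4 \cdot 65\right) - 3457 = \left(128 + 260\right) - 3457 = 388 - 3457 = -3069$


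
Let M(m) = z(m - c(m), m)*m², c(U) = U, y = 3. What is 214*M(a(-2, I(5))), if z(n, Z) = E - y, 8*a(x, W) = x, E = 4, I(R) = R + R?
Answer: 107/8 ≈ 13.375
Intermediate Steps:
I(R) = 2*R
a(x, W) = x/8
z(n, Z) = 1 (z(n, Z) = 4 - 1*3 = 4 - 3 = 1)
M(m) = m² (M(m) = 1*m² = m²)
214*M(a(-2, I(5))) = 214*((⅛)*(-2))² = 214*(-¼)² = 214*(1/16) = 107/8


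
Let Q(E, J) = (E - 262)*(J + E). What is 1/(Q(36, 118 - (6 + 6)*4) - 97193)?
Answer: -1/121149 ≈ -8.2543e-6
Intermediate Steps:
Q(E, J) = (-262 + E)*(E + J)
1/(Q(36, 118 - (6 + 6)*4) - 97193) = 1/((36² - 262*36 - 262*(118 - (6 + 6)*4) + 36*(118 - (6 + 6)*4)) - 97193) = 1/((1296 - 9432 - 262*(118 - 12*4) + 36*(118 - 12*4)) - 97193) = 1/((1296 - 9432 - 262*(118 - 1*48) + 36*(118 - 1*48)) - 97193) = 1/((1296 - 9432 - 262*(118 - 48) + 36*(118 - 48)) - 97193) = 1/((1296 - 9432 - 262*70 + 36*70) - 97193) = 1/((1296 - 9432 - 18340 + 2520) - 97193) = 1/(-23956 - 97193) = 1/(-121149) = -1/121149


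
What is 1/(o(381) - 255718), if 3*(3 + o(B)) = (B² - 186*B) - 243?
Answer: -1/231037 ≈ -4.3283e-6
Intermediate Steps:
o(B) = -84 - 62*B + B²/3 (o(B) = -3 + ((B² - 186*B) - 243)/3 = -3 + (-243 + B² - 186*B)/3 = -3 + (-81 - 62*B + B²/3) = -84 - 62*B + B²/3)
1/(o(381) - 255718) = 1/((-84 - 62*381 + (⅓)*381²) - 255718) = 1/((-84 - 23622 + (⅓)*145161) - 255718) = 1/((-84 - 23622 + 48387) - 255718) = 1/(24681 - 255718) = 1/(-231037) = -1/231037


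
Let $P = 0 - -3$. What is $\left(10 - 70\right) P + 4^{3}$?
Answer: $-116$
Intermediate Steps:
$P = 3$ ($P = 0 + 3 = 3$)
$\left(10 - 70\right) P + 4^{3} = \left(10 - 70\right) 3 + 4^{3} = \left(10 - 70\right) 3 + 64 = \left(-60\right) 3 + 64 = -180 + 64 = -116$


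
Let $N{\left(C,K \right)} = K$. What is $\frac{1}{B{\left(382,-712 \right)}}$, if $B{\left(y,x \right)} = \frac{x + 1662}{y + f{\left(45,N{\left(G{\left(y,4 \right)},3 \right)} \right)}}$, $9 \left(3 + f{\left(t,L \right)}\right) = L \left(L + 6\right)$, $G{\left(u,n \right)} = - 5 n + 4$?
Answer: $\frac{191}{475} \approx 0.40211$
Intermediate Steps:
$G{\left(u,n \right)} = 4 - 5 n$
$f{\left(t,L \right)} = -3 + \frac{L \left(6 + L\right)}{9}$ ($f{\left(t,L \right)} = -3 + \frac{L \left(L + 6\right)}{9} = -3 + \frac{L \left(6 + L\right)}{9}$)
$B{\left(y,x \right)} = \frac{1662 + x}{y}$ ($B{\left(y,x \right)} = \frac{x + 1662}{y + \left(-3 + \frac{3^{2}}{9} + \frac{2}{3} \cdot 3\right)} = \frac{1662 + x}{y + \left(-3 + \frac{1}{9} \cdot 9 + 2\right)} = \frac{1662 + x}{y + \left(-3 + 1 + 2\right)} = \frac{1662 + x}{y + 0} = \frac{1662 + x}{y}$)
$\frac{1}{B{\left(382,-712 \right)}} = \frac{1}{\frac{1}{382} \left(1662 - 712\right)} = \frac{1}{\frac{1}{382} \cdot 950} = \frac{1}{\frac{475}{191}} = \frac{191}{475}$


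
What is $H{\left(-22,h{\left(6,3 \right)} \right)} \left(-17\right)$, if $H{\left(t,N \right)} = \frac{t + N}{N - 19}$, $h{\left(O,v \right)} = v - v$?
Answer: $- \frac{374}{19} \approx -19.684$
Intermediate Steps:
$h{\left(O,v \right)} = 0$
$H{\left(t,N \right)} = \frac{N + t}{-19 + N}$
$H{\left(-22,h{\left(6,3 \right)} \right)} \left(-17\right) = \frac{0 - 22}{-19 + 0} \left(-17\right) = \frac{1}{-19} \left(-22\right) \left(-17\right) = \left(- \frac{1}{19}\right) \left(-22\right) \left(-17\right) = \frac{22}{19} \left(-17\right) = - \frac{374}{19}$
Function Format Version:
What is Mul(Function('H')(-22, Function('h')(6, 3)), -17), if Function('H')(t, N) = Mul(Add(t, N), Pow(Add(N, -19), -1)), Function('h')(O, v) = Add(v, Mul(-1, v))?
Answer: Rational(-374, 19) ≈ -19.684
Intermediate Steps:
Function('h')(O, v) = 0
Function('H')(t, N) = Mul(Pow(Add(-19, N), -1), Add(N, t)) (Function('H')(t, N) = Mul(Add(N, t), Pow(Add(-19, N), -1)) = Mul(Pow(Add(-19, N), -1), Add(N, t)))
Mul(Function('H')(-22, Function('h')(6, 3)), -17) = Mul(Mul(Pow(Add(-19, 0), -1), Add(0, -22)), -17) = Mul(Mul(Pow(-19, -1), -22), -17) = Mul(Mul(Rational(-1, 19), -22), -17) = Mul(Rational(22, 19), -17) = Rational(-374, 19)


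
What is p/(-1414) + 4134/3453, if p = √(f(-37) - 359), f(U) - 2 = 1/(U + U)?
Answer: 1378/1151 - I*√1955006/104636 ≈ 1.1972 - 0.013363*I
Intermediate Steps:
f(U) = 2 + 1/(2*U) (f(U) = 2 + 1/(U + U) = 2 + 1/(2*U))
p = I*√1955006/74 (p = √((2 + (½)/(-37)) - 359) = √((2 + (½)*(-1/37)) - 359) = √((2 - 1/74) - 359) = √(147/74 - 359) = √(-26419/74) = I*√1955006/74 ≈ 18.895*I)
p/(-1414) + 4134/3453 = (I*√1955006/74)/(-1414) + 4134/3453 = (I*√1955006/74)*(-1/1414) + 4134*(1/3453) = -I*√1955006/104636 + 1378/1151 = 1378/1151 - I*√1955006/104636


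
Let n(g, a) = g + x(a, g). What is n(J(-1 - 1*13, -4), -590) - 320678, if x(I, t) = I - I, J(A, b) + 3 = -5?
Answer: -320686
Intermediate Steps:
J(A, b) = -8 (J(A, b) = -3 - 5 = -8)
x(I, t) = 0
n(g, a) = g (n(g, a) = g + 0 = g)
n(J(-1 - 1*13, -4), -590) - 320678 = -8 - 320678 = -320686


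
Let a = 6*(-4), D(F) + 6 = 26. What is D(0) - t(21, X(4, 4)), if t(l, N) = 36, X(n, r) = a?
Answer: -16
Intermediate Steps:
D(F) = 20 (D(F) = -6 + 26 = 20)
a = -24
X(n, r) = -24
D(0) - t(21, X(4, 4)) = 20 - 1*36 = 20 - 36 = -16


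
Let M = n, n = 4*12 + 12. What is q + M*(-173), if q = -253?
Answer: -10633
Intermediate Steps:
n = 60 (n = 48 + 12 = 60)
M = 60
q + M*(-173) = -253 + 60*(-173) = -253 - 10380 = -10633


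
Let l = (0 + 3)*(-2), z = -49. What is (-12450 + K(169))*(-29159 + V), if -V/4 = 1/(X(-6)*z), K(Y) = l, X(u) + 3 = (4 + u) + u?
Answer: 195767277480/539 ≈ 3.6320e+8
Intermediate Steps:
X(u) = 1 + 2*u (X(u) = -3 + ((4 + u) + u) = -3 + (4 + 2*u) = 1 + 2*u)
l = -6 (l = 3*(-2) = -6)
K(Y) = -6
V = -4/539 (V = -4*(-1/(49*(1 + 2*(-6)))) = -4*(-1/(49*(1 - 12))) = -4/((-11*(-49))) = -4/539 ≈ -0.0074212)
(-12450 + K(169))*(-29159 + V) = (-12450 - 6)*(-29159 - 4/539) = -12456*(-15716705/539) = 195767277480/539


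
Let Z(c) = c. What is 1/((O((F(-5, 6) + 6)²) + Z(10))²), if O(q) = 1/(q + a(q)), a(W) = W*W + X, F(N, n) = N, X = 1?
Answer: 9/961 ≈ 0.0093652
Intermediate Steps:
a(W) = 1 + W² (a(W) = W*W + 1 = W² + 1 = 1 + W²)
O(q) = 1/(1 + q + q²) (O(q) = 1/(q + (1 + q²)) = 1/(1 + q + q²))
1/((O((F(-5, 6) + 6)²) + Z(10))²) = 1/((1/(1 + (-5 + 6)² + ((-5 + 6)²)²) + 10)²) = 1/((1/(1 + 1² + (1²)²) + 10)²) = 1/((1/(1 + 1 + 1²) + 10)²) = 1/((1/(1 + 1 + 1) + 10)²) = 1/((1/3 + 10)²) = 1/((⅓ + 10)²) = 1/((31/3)²) = 1/(961/9) = 9/961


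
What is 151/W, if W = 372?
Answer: 151/372 ≈ 0.40591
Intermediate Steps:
151/W = 151/372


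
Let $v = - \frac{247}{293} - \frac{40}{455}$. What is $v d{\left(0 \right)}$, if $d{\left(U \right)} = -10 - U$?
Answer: $\frac{248210}{26663} \approx 9.3092$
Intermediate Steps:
$v = - \frac{24821}{26663}$ ($v = \left(-247\right) \frac{1}{293} - \frac{8}{91} = - \frac{247}{293} - \frac{8}{91} = - \frac{24821}{26663} \approx -0.93092$)
$v d{\left(0 \right)} = - \frac{24821 \left(-10 - 0\right)}{26663} = - \frac{24821 \left(-10 + 0\right)}{26663} = \left(- \frac{24821}{26663}\right) \left(-10\right) = \frac{248210}{26663}$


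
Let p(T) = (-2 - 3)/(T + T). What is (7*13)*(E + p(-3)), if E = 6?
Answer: 3731/6 ≈ 621.83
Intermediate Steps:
p(T) = -5/(2*T) (p(T) = -5*1/(2*T) = -5/(2*T))
(7*13)*(E + p(-3)) = (7*13)*(6 - 5/2/(-3)) = 91*(6 - 5/2*(-⅓)) = 91*(6 + ⅚) = 91*(41/6) = 3731/6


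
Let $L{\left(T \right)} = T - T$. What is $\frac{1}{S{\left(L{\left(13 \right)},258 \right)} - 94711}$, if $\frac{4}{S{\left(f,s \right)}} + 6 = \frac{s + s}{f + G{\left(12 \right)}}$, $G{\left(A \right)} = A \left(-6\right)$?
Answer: $- \frac{79}{7482193} \approx -1.0558 \cdot 10^{-5}$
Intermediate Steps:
$G{\left(A \right)} = - 6 A$
$L{\left(T \right)} = 0$
$S{\left(f,s \right)} = \frac{4}{-6 + \frac{2 s}{-72 + f}}$ ($S{\left(f,s \right)} = \frac{4}{-6 + \frac{s + s}{f - 72}} = \frac{4}{-6 + \frac{2 s}{f - 72}} = \frac{4}{-6 + \frac{2 s}{-72 + f}}$)
$\frac{1}{S{\left(L{\left(13 \right)},258 \right)} - 94711} = \frac{1}{\frac{2 \left(-72 + 0\right)}{216 + 258 - 0} - 94711} = \frac{1}{2 \frac{1}{216 + 258 + 0} \left(-72\right) - 94711} = \frac{1}{2 \cdot \frac{1}{474} \left(-72\right) - 94711} = \frac{1}{- \frac{24}{79} - 94711} = \frac{1}{- \frac{7482193}{79}} = - \frac{79}{7482193}$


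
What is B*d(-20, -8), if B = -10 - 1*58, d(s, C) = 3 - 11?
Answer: 544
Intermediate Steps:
d(s, C) = -8
B = -68 (B = -10 - 58 = -68)
B*d(-20, -8) = -68*(-8) = 544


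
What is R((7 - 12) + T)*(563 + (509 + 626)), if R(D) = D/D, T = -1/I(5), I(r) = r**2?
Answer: 1698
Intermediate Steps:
T = -1/25 (T = -1/(5**2) = -1/25 ≈ -0.040000)
R(D) = 1
R((7 - 12) + T)*(563 + (509 + 626)) = 1*(563 + (509 + 626)) = 1*(563 + 1135) = 1*1698 = 1698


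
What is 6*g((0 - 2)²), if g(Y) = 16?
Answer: 96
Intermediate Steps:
6*g((0 - 2)²) = 6*16 = 96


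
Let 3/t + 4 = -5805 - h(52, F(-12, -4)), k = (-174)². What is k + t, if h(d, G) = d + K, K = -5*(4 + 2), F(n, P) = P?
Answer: 176539353/5831 ≈ 30276.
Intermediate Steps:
K = -30 (K = -5*6 = -30)
h(d, G) = -30 + d (h(d, G) = d - 30 = -30 + d)
k = 30276
t = -3/5831 (t = 3/(-4 + (-5805 - (-30 + 52))) = 3/(-4 + (-5805 - 1*22)) = 3/(-4 + (-5805 - 22)) = 3/(-4 - 5827) = 3/(-5831) = 3*(-1/5831) = -3/5831 ≈ -0.00051449)
k + t = 30276 - 3/5831 = 176539353/5831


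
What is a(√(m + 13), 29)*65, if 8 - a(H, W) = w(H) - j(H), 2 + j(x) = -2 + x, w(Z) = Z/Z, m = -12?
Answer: 260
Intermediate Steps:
w(Z) = 1
j(x) = -4 + x (j(x) = -2 + (-2 + x) = -4 + x)
a(H, W) = 3 + H (a(H, W) = 8 - (1 - (-4 + H)) = 8 - (1 + (4 - H)) = 8 - (5 - H) = 8 + (-5 + H) = 3 + H)
a(√(m + 13), 29)*65 = (3 + √(-12 + 13))*65 = (3 + √1)*65 = (3 + 1)*65 = 4*65 = 260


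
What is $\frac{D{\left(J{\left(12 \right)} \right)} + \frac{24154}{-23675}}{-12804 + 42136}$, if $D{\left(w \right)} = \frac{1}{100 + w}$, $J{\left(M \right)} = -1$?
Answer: $- \frac{2367571}{68749074900} \approx -3.4438 \cdot 10^{-5}$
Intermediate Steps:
$\frac{D{\left(J{\left(12 \right)} \right)} + \frac{24154}{-23675}}{-12804 + 42136} = \frac{\frac{1}{100 - 1} + \frac{24154}{-23675}}{-12804 + 42136} = \frac{\frac{1}{99} + 24154 \left(- \frac{1}{23675}\right)}{29332} = \left(\frac{1}{99} - \frac{24154}{23675}\right) \frac{1}{29332} = \left(- \frac{2367571}{2343825}\right) \frac{1}{29332} = - \frac{2367571}{68749074900}$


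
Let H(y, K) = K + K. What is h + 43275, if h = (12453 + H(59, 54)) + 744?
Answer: 56580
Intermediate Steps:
H(y, K) = 2*K
h = 13305 (h = (12453 + 2*54) + 744 = (12453 + 108) + 744 = 12561 + 744 = 13305)
h + 43275 = 13305 + 43275 = 56580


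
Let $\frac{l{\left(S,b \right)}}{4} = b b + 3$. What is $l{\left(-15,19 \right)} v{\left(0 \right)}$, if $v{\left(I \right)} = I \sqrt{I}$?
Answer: $0$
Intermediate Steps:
$l{\left(S,b \right)} = 12 + 4 b^{2}$ ($l{\left(S,b \right)} = 4 \left(b b + 3\right) = 4 \left(b^{2} + 3\right) = 4 \left(3 + b^{2}\right) = 12 + 4 b^{2}$)
$v{\left(I \right)} = I^{\frac{3}{2}}$
$l{\left(-15,19 \right)} v{\left(0 \right)} = \left(12 + 4 \cdot 19^{2}\right) 0^{\frac{3}{2}} = \left(12 + 4 \cdot 361\right) 0 = \left(12 + 1444\right) 0 = 1456 \cdot 0 = 0$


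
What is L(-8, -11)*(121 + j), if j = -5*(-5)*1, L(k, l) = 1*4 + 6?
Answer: 1460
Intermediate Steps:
L(k, l) = 10 (L(k, l) = 4 + 6 = 10)
j = 25 (j = 25*1 = 25)
L(-8, -11)*(121 + j) = 10*(121 + 25) = 10*146 = 1460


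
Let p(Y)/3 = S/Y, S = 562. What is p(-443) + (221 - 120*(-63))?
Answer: 3445297/443 ≈ 7777.2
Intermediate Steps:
p(Y) = 1686/Y (p(Y) = 3*(562/Y) = 1686/Y)
p(-443) + (221 - 120*(-63)) = 1686/(-443) + (221 - 120*(-63)) = 1686*(-1/443) + (221 + 7560) = -1686/443 + 7781 = 3445297/443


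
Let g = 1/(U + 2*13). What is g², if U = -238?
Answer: 1/44944 ≈ 2.2250e-5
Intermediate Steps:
g = -1/212 (g = 1/(-238 + 2*13) = 1/(-238 + 26) = 1/(-212) = -1/212 ≈ -0.0047170)
g² = (-1/212)² = 1/44944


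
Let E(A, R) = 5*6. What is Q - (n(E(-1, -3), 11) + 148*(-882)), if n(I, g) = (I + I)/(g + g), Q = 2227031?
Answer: 25933207/11 ≈ 2.3576e+6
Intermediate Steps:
E(A, R) = 30
n(I, g) = I/g (n(I, g) = (2*I)/((2*g)) = (2*I)*(1/(2*g)) = I/g)
Q - (n(E(-1, -3), 11) + 148*(-882)) = 2227031 - (30/11 + 148*(-882)) = 2227031 - (30*(1/11) - 130536) = 2227031 - (30/11 - 130536) = 2227031 - 1*(-1435866/11) = 2227031 + 1435866/11 = 25933207/11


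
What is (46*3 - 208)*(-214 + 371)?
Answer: -10990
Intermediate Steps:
(46*3 - 208)*(-214 + 371) = (138 - 208)*157 = -70*157 = -10990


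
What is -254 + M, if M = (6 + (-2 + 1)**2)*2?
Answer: -240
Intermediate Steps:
M = 14 (M = (6 + (-1)**2)*2 = (6 + 1)*2 = 7*2 = 14)
-254 + M = -254 + 14 = -240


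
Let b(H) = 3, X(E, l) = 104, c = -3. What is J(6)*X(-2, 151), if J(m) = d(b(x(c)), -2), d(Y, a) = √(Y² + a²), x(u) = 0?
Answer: 104*√13 ≈ 374.98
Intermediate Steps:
J(m) = √13 (J(m) = √(3² + (-2)²) = √(9 + 4) = √13)
J(6)*X(-2, 151) = √13*104 = 104*√13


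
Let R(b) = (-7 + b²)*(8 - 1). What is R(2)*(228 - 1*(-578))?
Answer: -16926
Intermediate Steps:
R(b) = -49 + 7*b² (R(b) = (-7 + b²)*7 = -49 + 7*b²)
R(2)*(228 - 1*(-578)) = (-49 + 7*2²)*(228 - 1*(-578)) = (-49 + 7*4)*(228 + 578) = (-49 + 28)*806 = -21*806 = -16926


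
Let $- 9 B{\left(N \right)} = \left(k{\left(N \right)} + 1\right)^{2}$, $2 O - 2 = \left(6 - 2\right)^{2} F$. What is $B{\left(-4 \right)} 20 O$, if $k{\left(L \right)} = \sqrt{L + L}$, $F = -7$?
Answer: $- \frac{7700}{9} + \frac{4400 i \sqrt{2}}{9} \approx -855.56 + 691.39 i$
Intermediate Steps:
$k{\left(L \right)} = \sqrt{2} \sqrt{L}$ ($k{\left(L \right)} = \sqrt{2 L} = \sqrt{2} \sqrt{L}$)
$O = -55$ ($O = 1 + \frac{\left(6 - 2\right)^{2} \left(-7\right)}{2} = 1 + \frac{4^{2} \left(-7\right)}{2} = 1 + \frac{16 \left(-7\right)}{2} = 1 + \frac{1}{2} \left(-112\right) = 1 - 56 = -55$)
$B{\left(N \right)} = - \frac{\left(1 + \sqrt{2} \sqrt{N}\right)^{2}}{9}$ ($B{\left(N \right)} = - \frac{\left(\sqrt{2} \sqrt{N} + 1\right)^{2}}{9} = - \frac{\left(1 + \sqrt{2} \sqrt{N}\right)^{2}}{9}$)
$B{\left(-4 \right)} 20 O = - \frac{\left(1 + \sqrt{2} \sqrt{-4}\right)^{2}}{9} \cdot 20 \left(-55\right) = - \frac{\left(1 + \sqrt{2} \cdot 2 i\right)^{2}}{9} \cdot 20 \left(-55\right) = - \frac{\left(1 + 2 i \sqrt{2}\right)^{2}}{9} \cdot 20 \left(-55\right) = - \frac{20 \left(1 + 2 i \sqrt{2}\right)^{2}}{9} \left(-55\right) = \frac{1100 \left(1 + 2 i \sqrt{2}\right)^{2}}{9}$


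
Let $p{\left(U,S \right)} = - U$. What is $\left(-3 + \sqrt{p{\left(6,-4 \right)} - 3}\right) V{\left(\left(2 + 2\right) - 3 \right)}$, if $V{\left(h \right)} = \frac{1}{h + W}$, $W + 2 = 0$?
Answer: $3 - 3 i \approx 3.0 - 3.0 i$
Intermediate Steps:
$W = -2$ ($W = -2 + 0 = -2$)
$V{\left(h \right)} = \frac{1}{-2 + h}$ ($V{\left(h \right)} = \frac{1}{h - 2} = \frac{1}{-2 + h}$)
$\left(-3 + \sqrt{p{\left(6,-4 \right)} - 3}\right) V{\left(\left(2 + 2\right) - 3 \right)} = \frac{-3 + \sqrt{\left(-1\right) 6 - 3}}{-2 + \left(\left(2 + 2\right) - 3\right)} = \frac{-3 + \sqrt{-6 - 3}}{-2 + \left(4 - 3\right)} = \frac{-3 + \sqrt{-9}}{-2 + 1} = \frac{-3 + 3 i}{-1} = \left(-3 + 3 i\right) \left(-1\right) = 3 - 3 i$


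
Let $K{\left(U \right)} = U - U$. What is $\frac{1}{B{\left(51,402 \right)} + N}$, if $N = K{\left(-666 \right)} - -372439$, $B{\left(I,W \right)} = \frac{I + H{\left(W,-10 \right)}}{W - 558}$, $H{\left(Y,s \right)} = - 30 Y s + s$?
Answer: $\frac{156}{57979843} \approx 2.6906 \cdot 10^{-6}$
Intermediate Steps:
$K{\left(U \right)} = 0$
$H{\left(Y,s \right)} = s - 30 Y s$ ($H{\left(Y,s \right)} = - 30 Y s + s = s - 30 Y s$)
$B{\left(I,W \right)} = \frac{-10 + I + 300 W}{-558 + W}$ ($B{\left(I,W \right)} = \frac{I - 10 \left(1 - 30 W\right)}{W - 558} = \frac{I + \left(-10 + 300 W\right)}{-558 + W} = \frac{-10 + I + 300 W}{-558 + W}$)
$N = 372439$ ($N = 0 - -372439 = 0 + 372439 = 372439$)
$\frac{1}{B{\left(51,402 \right)} + N} = \frac{1}{\frac{-10 + 51 + 300 \cdot 402}{-558 + 402} + 372439} = \frac{1}{\frac{-10 + 51 + 120600}{-156} + 372439} = \frac{1}{\left(- \frac{1}{156}\right) 120641 + 372439} = \frac{1}{- \frac{120641}{156} + 372439} = \frac{1}{\frac{57979843}{156}} = \frac{156}{57979843}$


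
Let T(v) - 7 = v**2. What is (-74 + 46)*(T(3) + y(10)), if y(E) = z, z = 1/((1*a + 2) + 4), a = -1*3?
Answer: -1372/3 ≈ -457.33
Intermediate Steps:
a = -3
T(v) = 7 + v**2
z = 1/3 (z = 1/((1*(-3) + 2) + 4) = 1/((-3 + 2) + 4) = 1/(-1 + 4) = 1/3 ≈ 0.33333)
y(E) = 1/3
(-74 + 46)*(T(3) + y(10)) = (-74 + 46)*((7 + 3**2) + 1/3) = -28*((7 + 9) + 1/3) = -28*(16 + 1/3) = -28*49/3 = -1372/3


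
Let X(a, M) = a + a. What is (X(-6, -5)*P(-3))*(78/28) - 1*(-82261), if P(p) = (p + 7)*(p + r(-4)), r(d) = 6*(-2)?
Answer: 589867/7 ≈ 84267.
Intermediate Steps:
r(d) = -12
X(a, M) = 2*a
P(p) = (-12 + p)*(7 + p) (P(p) = (p + 7)*(p - 12) = (7 + p)*(-12 + p) = (-12 + p)*(7 + p))
(X(-6, -5)*P(-3))*(78/28) - 1*(-82261) = ((2*(-6))*(-84 + (-3)**2 - 5*(-3)))*(78/28) - 1*(-82261) = (-12*(-84 + 9 + 15))*(78*(1/28)) + 82261 = -12*(-60)*(39/14) + 82261 = 720*(39/14) + 82261 = 14040/7 + 82261 = 589867/7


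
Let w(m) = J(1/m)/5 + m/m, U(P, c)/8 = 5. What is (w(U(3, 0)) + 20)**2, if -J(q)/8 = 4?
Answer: 5329/25 ≈ 213.16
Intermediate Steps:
J(q) = -32 (J(q) = -8*4 = -32)
U(P, c) = 40 (U(P, c) = 8*5 = 40)
w(m) = -27/5 (w(m) = -32/5 + m/m = -32*1/5 + 1 = -32/5 + 1 = -27/5)
(w(U(3, 0)) + 20)**2 = (-27/5 + 20)**2 = (73/5)**2 = 5329/25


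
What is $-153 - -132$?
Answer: $-21$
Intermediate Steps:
$-153 - -132 = -153 + 132 = -21$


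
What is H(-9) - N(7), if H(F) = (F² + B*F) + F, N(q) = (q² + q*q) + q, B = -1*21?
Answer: 156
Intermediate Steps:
B = -21
N(q) = q + 2*q² (N(q) = (q² + q²) + q = 2*q² + q = q + 2*q²)
H(F) = F² - 20*F (H(F) = (F² - 21*F) + F = F² - 20*F)
H(-9) - N(7) = -9*(-20 - 9) - 7*(1 + 2*7) = -9*(-29) - 7*(1 + 14) = 261 - 7*15 = 261 - 1*105 = 261 - 105 = 156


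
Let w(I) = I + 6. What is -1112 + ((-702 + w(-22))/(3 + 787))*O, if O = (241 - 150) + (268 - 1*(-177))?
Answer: -631664/395 ≈ -1599.1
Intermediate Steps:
w(I) = 6 + I
O = 536 (O = 91 + (268 + 177) = 91 + 445 = 536)
-1112 + ((-702 + w(-22))/(3 + 787))*O = -1112 + ((-702 + (6 - 22))/(3 + 787))*536 = -1112 + ((-702 - 16)/790)*536 = -1112 - 718*1/790*536 = -1112 - 359/395*536 = -1112 - 192424/395 = -631664/395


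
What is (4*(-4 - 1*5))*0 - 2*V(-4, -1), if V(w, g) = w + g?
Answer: 10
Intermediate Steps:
V(w, g) = g + w
(4*(-4 - 1*5))*0 - 2*V(-4, -1) = (4*(-4 - 1*5))*0 - 2*(-1 - 4) = (4*(-4 - 5))*0 - 2*(-5) = (4*(-9))*0 + 10 = -36*0 + 10 = 0 + 10 = 10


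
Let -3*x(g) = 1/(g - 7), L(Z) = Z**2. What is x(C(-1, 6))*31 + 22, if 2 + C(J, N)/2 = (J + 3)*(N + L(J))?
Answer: 1091/51 ≈ 21.392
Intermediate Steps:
C(J, N) = -4 + 2*(3 + J)*(N + J**2) (C(J, N) = -4 + 2*((J + 3)*(N + J**2)) = -4 + 2*((3 + J)*(N + J**2)) = -4 + 2*(3 + J)*(N + J**2))
x(g) = -1/(3*(-7 + g)) (x(g) = -1/(3*(g - 7)) = -1/(3*(-7 + g)))
x(C(-1, 6))*31 + 22 = -1/(-21 + 3*(-4 + 2*(-1)**3 + 6*6 + 6*(-1)**2 + 2*(-1)*6))*31 + 22 = -1/(-21 + 3*(-4 + 2*(-1) + 36 + 6*1 - 12))*31 + 22 = -1/(-21 + 3*(-4 - 2 + 36 + 6 - 12))*31 + 22 = -1/(-21 + 3*24)*31 + 22 = -1/(-21 + 72)*31 + 22 = -1/51*31 + 22 = -31/51 + 22 = 1091/51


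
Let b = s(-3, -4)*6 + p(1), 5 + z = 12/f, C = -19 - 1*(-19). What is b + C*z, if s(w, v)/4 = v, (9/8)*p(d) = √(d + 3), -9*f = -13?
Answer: -848/9 ≈ -94.222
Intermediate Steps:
f = 13/9 (f = -⅑*(-13) = 13/9 ≈ 1.4444)
C = 0 (C = -19 + 19 = 0)
p(d) = 8*√(3 + d)/9 (p(d) = 8*√(d + 3)/9 = 8*√(3 + d)/9)
s(w, v) = 4*v
z = 43/13 (z = -5 + 12/(13/9) = -5 + 12*(9/13) = -5 + 108/13 = 43/13 ≈ 3.3077)
b = -848/9 (b = (4*(-4))*6 + 8*√(3 + 1)/9 = -16*6 + 8*√4/9 = -96 + (8/9)*2 = -96 + 16/9 = -848/9 ≈ -94.222)
b + C*z = -848/9 + 0*(43/13) = -848/9 + 0 = -848/9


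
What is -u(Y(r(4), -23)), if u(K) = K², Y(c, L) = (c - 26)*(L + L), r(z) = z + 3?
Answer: -763876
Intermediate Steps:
r(z) = 3 + z
Y(c, L) = 2*L*(-26 + c) (Y(c, L) = (-26 + c)*(2*L) = 2*L*(-26 + c))
-u(Y(r(4), -23)) = -(2*(-23)*(-26 + (3 + 4)))² = -(2*(-23)*(-26 + 7))² = -(2*(-23)*(-19))² = -1*874² = -1*763876 = -763876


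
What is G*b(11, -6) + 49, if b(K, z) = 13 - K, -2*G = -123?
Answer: 172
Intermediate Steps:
G = 123/2 (G = -½*(-123) = 123/2 ≈ 61.500)
G*b(11, -6) + 49 = 123*(13 - 1*11)/2 + 49 = 123*(13 - 11)/2 + 49 = (123/2)*2 + 49 = 123 + 49 = 172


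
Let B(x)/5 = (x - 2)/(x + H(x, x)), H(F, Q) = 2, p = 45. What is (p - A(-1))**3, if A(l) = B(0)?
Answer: 125000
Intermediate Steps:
B(x) = 5*(-2 + x)/(2 + x) (B(x) = 5*((x - 2)/(x + 2)) = 5*((-2 + x)/(2 + x)) = 5*(-2 + x)/(2 + x))
A(l) = -5 (A(l) = 5*(-2 + 0)/(2 + 0) = 5*(-2)/2 = 5*(1/2)*(-2) = -5)
(p - A(-1))**3 = (45 - 1*(-5))**3 = (45 + 5)**3 = 50**3 = 125000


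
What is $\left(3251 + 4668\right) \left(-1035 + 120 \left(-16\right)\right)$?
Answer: $-23400645$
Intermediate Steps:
$\left(3251 + 4668\right) \left(-1035 + 120 \left(-16\right)\right) = 7919 \left(-1035 - 1920\right) = 7919 \left(-2955\right) = -23400645$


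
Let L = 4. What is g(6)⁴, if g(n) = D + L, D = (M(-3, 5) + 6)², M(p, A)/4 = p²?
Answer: 9770775678976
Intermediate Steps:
M(p, A) = 4*p²
D = 1764 (D = (4*(-3)² + 6)² = (4*9 + 6)² = (36 + 6)² = 42² = 1764)
g(n) = 1768 (g(n) = 1764 + 4 = 1768)
g(6)⁴ = 1768⁴ = 9770775678976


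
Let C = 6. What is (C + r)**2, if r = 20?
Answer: 676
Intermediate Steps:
(C + r)**2 = (6 + 20)**2 = 26**2 = 676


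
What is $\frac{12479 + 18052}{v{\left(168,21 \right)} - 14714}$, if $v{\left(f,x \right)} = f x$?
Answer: $- \frac{30531}{11186} \approx -2.7294$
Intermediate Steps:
$\frac{12479 + 18052}{v{\left(168,21 \right)} - 14714} = \frac{12479 + 18052}{168 \cdot 21 - 14714} = \frac{30531}{3528 - 14714} = \frac{30531}{-11186} = 30531 \left(- \frac{1}{11186}\right) = - \frac{30531}{11186}$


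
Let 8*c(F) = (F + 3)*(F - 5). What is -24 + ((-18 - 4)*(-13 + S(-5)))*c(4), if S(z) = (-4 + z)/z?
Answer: -1198/5 ≈ -239.60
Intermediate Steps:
c(F) = (-5 + F)*(3 + F)/8 (c(F) = ((F + 3)*(F - 5))/8 = ((3 + F)*(-5 + F))/8 = ((-5 + F)*(3 + F))/8 = (-5 + F)*(3 + F)/8)
S(z) = (-4 + z)/z (S(z) = (-4*1 + z)/z = (-4 + z)/z)
-24 + ((-18 - 4)*(-13 + S(-5)))*c(4) = -24 + ((-18 - 4)*(-13 + (-4 - 5)/(-5)))*(-15/8 - ¼*4 + (⅛)*4²) = -24 + (-22*(-13 - ⅕*(-9)))*(-15/8 - 1 + (⅛)*16) = -24 + (-22*(-13 + 9/5))*(-15/8 - 1 + 2) = -24 - 22*(-56/5)*(-7/8) = -24 + (1232/5)*(-7/8) = -24 - 1078/5 = -1198/5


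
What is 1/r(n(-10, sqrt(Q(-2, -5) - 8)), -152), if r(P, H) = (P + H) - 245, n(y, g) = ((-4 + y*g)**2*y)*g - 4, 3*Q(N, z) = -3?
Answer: 523/57656677 - 2040*I/57656677 ≈ 9.0709e-6 - 3.5382e-5*I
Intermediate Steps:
Q(N, z) = -1 (Q(N, z) = (1/3)*(-3) = -1)
n(y, g) = -4 + g*y*(-4 + g*y)**2 (n(y, g) = ((-4 + g*y)**2*y)*g - 4 = (y*(-4 + g*y)**2)*g - 4 = g*y*(-4 + g*y)**2 - 4 = -4 + g*y*(-4 + g*y)**2)
r(P, H) = -245 + H + P (r(P, H) = (H + P) - 245 = -245 + H + P)
1/r(n(-10, sqrt(Q(-2, -5) - 8)), -152) = 1/(-245 - 152 + (-4 + sqrt(-1 - 8)*(-10)*(-4 + sqrt(-1 - 8)*(-10))**2)) = 1/(-245 - 152 + (-4 + sqrt(-9)*(-10)*(-4 + sqrt(-9)*(-10))**2)) = 1/(-245 - 152 + (-4 + (3*I)*(-10)*(-4 + (3*I)*(-10))**2)) = 1/(-245 - 152 + (-4 + (3*I)*(-10)*(-4 - 30*I)**2)) = 1/(-245 - 152 + (-4 - 30*I*(-4 - 30*I)**2)) = 1/(-401 - 30*I*(-4 - 30*I)**2)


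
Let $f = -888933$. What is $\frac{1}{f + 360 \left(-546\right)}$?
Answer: $- \frac{1}{1085493} \approx -9.2124 \cdot 10^{-7}$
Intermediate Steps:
$\frac{1}{f + 360 \left(-546\right)} = \frac{1}{-888933 + 360 \left(-546\right)} = \frac{1}{-888933 - 196560} = \frac{1}{-1085493} = - \frac{1}{1085493}$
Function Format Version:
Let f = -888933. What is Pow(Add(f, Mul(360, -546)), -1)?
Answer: Rational(-1, 1085493) ≈ -9.2124e-7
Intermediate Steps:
Pow(Add(f, Mul(360, -546)), -1) = Pow(Add(-888933, Mul(360, -546)), -1) = Pow(Add(-888933, -196560), -1) = Pow(-1085493, -1) = Rational(-1, 1085493)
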